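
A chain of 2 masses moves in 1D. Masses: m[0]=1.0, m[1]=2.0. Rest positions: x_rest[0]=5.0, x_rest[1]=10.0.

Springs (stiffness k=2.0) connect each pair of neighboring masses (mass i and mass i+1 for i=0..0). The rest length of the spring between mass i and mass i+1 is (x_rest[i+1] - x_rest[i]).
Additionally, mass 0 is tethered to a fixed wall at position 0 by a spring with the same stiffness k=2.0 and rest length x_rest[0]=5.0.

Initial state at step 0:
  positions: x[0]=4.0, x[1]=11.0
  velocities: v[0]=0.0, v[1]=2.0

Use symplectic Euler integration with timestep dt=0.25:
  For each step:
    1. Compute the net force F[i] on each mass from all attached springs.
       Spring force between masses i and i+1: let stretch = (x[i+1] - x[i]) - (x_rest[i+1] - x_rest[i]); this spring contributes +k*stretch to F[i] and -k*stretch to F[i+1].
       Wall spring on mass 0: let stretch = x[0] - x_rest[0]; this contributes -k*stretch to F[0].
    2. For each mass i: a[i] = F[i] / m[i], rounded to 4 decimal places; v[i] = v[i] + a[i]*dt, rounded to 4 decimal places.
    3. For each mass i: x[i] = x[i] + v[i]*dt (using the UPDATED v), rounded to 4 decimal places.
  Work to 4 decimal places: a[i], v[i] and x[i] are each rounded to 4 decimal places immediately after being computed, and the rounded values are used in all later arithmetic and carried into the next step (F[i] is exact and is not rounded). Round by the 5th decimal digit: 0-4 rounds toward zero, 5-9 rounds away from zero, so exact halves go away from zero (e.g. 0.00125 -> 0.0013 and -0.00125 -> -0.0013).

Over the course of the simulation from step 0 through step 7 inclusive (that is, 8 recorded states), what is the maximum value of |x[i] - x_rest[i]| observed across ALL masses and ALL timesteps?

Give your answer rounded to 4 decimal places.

Answer: 2.7504

Derivation:
Step 0: x=[4.0000 11.0000] v=[0.0000 2.0000]
Step 1: x=[4.3750 11.3750] v=[1.5000 1.5000]
Step 2: x=[5.0781 11.6250] v=[2.8125 1.0000]
Step 3: x=[5.9648 11.7783] v=[3.5469 0.6133]
Step 4: x=[6.8326 11.8808] v=[3.4713 0.4099]
Step 5: x=[7.4774 11.9803] v=[2.5791 0.3979]
Step 6: x=[7.7504 12.1109] v=[1.0919 0.5222]
Step 7: x=[7.5996 12.2814] v=[-0.6031 0.6821]
Max displacement = 2.7504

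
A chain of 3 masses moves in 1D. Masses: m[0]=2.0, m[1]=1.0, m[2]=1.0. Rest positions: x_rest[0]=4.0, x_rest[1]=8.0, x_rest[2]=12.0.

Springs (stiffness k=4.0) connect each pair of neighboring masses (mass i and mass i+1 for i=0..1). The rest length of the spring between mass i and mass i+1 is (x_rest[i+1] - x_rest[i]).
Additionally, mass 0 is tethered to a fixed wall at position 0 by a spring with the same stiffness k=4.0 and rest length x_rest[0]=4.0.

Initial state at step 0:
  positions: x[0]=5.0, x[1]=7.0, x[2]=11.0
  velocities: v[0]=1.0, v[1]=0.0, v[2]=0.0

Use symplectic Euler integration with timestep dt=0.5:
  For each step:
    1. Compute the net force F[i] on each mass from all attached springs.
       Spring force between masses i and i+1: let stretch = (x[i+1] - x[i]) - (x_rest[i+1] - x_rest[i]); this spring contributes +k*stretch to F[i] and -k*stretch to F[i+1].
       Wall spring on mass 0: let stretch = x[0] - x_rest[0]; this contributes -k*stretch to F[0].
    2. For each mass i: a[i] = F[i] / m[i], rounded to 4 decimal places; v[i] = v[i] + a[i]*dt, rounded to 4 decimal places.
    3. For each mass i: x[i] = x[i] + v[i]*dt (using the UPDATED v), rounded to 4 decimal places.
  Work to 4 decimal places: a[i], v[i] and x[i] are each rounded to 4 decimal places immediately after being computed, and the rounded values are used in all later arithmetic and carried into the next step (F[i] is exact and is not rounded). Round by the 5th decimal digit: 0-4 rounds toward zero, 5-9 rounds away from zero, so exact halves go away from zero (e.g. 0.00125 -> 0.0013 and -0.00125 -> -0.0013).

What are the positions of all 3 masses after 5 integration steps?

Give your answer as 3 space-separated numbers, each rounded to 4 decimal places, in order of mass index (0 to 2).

Answer: 5.0000 8.7500 12.0000

Derivation:
Step 0: x=[5.0000 7.0000 11.0000] v=[1.0000 0.0000 0.0000]
Step 1: x=[4.0000 9.0000 11.0000] v=[-2.0000 4.0000 0.0000]
Step 2: x=[3.5000 8.0000 13.0000] v=[-1.0000 -2.0000 4.0000]
Step 3: x=[3.5000 7.5000 14.0000] v=[0.0000 -1.0000 2.0000]
Step 4: x=[3.7500 9.5000 12.5000] v=[0.5000 4.0000 -3.0000]
Step 5: x=[5.0000 8.7500 12.0000] v=[2.5000 -1.5000 -1.0000]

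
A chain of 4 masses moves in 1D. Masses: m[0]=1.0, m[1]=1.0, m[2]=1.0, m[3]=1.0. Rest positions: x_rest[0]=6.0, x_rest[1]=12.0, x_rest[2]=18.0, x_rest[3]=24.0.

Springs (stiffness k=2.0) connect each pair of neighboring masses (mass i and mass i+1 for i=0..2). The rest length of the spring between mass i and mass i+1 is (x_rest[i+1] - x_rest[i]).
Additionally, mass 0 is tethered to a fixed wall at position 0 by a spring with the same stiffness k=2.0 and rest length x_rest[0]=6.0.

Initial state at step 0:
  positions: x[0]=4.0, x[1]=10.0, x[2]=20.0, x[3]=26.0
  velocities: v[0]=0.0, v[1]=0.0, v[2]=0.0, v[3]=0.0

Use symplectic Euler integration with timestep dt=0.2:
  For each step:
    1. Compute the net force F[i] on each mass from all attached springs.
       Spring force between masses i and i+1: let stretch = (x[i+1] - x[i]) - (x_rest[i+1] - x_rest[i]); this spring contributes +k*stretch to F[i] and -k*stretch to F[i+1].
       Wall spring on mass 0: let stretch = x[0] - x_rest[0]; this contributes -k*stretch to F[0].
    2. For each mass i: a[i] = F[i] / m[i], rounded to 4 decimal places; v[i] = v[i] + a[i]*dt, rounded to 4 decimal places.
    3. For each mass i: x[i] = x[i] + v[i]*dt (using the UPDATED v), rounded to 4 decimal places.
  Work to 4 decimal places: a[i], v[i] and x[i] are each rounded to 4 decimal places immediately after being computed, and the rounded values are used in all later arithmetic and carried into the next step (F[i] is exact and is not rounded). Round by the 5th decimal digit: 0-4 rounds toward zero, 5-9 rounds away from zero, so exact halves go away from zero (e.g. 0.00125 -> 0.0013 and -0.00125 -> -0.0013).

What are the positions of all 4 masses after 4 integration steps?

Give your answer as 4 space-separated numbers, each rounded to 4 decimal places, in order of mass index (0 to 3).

Answer: 5.5663 12.3501 17.8208 25.6711

Derivation:
Step 0: x=[4.0000 10.0000 20.0000 26.0000] v=[0.0000 0.0000 0.0000 0.0000]
Step 1: x=[4.1600 10.3200 19.6800 26.0000] v=[0.8000 1.6000 -1.6000 0.0000]
Step 2: x=[4.4800 10.8960 19.1168 25.9744] v=[1.6000 2.8800 -2.8160 -0.1280]
Step 3: x=[4.9549 11.6164 18.4445 25.8802] v=[2.3744 3.6019 -3.3613 -0.4710]
Step 4: x=[5.5663 12.3501 17.8208 25.6711] v=[3.0570 3.6685 -3.1183 -1.0453]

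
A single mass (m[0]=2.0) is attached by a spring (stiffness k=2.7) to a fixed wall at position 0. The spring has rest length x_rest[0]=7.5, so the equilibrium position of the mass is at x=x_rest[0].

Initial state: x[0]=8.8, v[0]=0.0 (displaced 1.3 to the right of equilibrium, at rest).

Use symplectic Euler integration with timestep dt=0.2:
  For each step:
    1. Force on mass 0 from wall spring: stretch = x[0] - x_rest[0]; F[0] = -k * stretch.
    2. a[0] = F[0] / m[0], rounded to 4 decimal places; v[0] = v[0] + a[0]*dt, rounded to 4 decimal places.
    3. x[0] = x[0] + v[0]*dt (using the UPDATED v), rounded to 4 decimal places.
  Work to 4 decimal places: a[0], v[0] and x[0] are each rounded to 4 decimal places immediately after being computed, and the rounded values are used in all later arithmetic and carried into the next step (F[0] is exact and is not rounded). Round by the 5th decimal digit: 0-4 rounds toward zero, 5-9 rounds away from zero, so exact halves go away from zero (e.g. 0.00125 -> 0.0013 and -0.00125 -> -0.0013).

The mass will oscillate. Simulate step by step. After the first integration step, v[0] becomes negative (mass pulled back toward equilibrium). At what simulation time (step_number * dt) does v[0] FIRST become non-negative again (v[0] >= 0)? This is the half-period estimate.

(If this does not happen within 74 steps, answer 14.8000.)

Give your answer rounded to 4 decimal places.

Answer: 2.8000

Derivation:
Step 0: x=[8.8000] v=[0.0000]
Step 1: x=[8.7298] v=[-0.3510]
Step 2: x=[8.5932] v=[-0.6830]
Step 3: x=[8.3976] v=[-0.9782]
Step 4: x=[8.1535] v=[-1.2206]
Step 5: x=[7.8741] v=[-1.3970]
Step 6: x=[7.5745] v=[-1.4980]
Step 7: x=[7.2709] v=[-1.5181]
Step 8: x=[6.9797] v=[-1.4562]
Step 9: x=[6.7166] v=[-1.3157]
Step 10: x=[6.4958] v=[-1.1042]
Step 11: x=[6.3292] v=[-0.8331]
Step 12: x=[6.2258] v=[-0.5170]
Step 13: x=[6.1912] v=[-0.1730]
Step 14: x=[6.2273] v=[0.1804]
First v>=0 after going negative at step 14, time=2.8000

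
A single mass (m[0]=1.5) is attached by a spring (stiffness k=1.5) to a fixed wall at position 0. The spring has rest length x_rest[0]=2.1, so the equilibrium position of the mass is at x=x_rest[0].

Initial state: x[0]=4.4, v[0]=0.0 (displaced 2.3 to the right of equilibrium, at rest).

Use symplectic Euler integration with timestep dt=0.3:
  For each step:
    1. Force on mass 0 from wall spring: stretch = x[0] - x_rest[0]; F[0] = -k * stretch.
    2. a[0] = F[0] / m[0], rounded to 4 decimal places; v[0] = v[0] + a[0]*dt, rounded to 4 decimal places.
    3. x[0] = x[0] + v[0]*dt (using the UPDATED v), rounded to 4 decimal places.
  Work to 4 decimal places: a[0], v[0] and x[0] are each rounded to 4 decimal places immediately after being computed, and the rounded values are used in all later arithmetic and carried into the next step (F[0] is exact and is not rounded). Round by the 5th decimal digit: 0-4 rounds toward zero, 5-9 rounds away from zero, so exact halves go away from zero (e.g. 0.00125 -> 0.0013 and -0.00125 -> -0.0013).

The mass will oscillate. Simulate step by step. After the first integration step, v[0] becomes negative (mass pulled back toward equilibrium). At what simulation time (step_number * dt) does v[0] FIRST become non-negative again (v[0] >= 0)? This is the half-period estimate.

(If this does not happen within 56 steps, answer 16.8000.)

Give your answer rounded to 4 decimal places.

Answer: 3.3000

Derivation:
Step 0: x=[4.4000] v=[0.0000]
Step 1: x=[4.1930] v=[-0.6900]
Step 2: x=[3.7976] v=[-1.3179]
Step 3: x=[3.2494] v=[-1.8272]
Step 4: x=[2.5978] v=[-2.1720]
Step 5: x=[1.9014] v=[-2.3213]
Step 6: x=[1.2229] v=[-2.2617]
Step 7: x=[0.6233] v=[-1.9986]
Step 8: x=[0.1566] v=[-1.5556]
Step 9: x=[-0.1352] v=[-0.9726]
Step 10: x=[-0.2258] v=[-0.3020]
Step 11: x=[-0.1071] v=[0.3957]
First v>=0 after going negative at step 11, time=3.3000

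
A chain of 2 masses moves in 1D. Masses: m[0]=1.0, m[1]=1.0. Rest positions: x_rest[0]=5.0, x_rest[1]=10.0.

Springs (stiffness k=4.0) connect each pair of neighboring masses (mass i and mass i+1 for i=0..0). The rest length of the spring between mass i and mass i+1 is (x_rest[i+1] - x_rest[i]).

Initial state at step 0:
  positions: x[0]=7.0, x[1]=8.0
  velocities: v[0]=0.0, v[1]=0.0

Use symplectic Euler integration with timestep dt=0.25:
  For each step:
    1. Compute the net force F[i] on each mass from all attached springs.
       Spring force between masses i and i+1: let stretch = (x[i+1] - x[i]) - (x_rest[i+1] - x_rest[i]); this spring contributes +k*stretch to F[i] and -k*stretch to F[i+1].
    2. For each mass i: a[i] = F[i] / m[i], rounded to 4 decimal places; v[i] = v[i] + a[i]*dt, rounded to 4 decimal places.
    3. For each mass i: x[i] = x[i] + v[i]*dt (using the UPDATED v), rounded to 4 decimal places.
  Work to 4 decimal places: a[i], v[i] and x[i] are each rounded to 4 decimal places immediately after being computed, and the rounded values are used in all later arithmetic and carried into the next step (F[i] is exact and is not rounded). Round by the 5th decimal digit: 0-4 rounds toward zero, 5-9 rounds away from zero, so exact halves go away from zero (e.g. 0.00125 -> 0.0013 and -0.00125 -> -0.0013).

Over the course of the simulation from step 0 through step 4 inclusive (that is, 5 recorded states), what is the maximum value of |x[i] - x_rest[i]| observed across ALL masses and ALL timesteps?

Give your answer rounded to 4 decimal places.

Step 0: x=[7.0000 8.0000] v=[0.0000 0.0000]
Step 1: x=[6.0000 9.0000] v=[-4.0000 4.0000]
Step 2: x=[4.5000 10.5000] v=[-6.0000 6.0000]
Step 3: x=[3.2500 11.7500] v=[-5.0000 5.0000]
Step 4: x=[2.8750 12.1250] v=[-1.5000 1.5000]
Max displacement = 2.1250

Answer: 2.1250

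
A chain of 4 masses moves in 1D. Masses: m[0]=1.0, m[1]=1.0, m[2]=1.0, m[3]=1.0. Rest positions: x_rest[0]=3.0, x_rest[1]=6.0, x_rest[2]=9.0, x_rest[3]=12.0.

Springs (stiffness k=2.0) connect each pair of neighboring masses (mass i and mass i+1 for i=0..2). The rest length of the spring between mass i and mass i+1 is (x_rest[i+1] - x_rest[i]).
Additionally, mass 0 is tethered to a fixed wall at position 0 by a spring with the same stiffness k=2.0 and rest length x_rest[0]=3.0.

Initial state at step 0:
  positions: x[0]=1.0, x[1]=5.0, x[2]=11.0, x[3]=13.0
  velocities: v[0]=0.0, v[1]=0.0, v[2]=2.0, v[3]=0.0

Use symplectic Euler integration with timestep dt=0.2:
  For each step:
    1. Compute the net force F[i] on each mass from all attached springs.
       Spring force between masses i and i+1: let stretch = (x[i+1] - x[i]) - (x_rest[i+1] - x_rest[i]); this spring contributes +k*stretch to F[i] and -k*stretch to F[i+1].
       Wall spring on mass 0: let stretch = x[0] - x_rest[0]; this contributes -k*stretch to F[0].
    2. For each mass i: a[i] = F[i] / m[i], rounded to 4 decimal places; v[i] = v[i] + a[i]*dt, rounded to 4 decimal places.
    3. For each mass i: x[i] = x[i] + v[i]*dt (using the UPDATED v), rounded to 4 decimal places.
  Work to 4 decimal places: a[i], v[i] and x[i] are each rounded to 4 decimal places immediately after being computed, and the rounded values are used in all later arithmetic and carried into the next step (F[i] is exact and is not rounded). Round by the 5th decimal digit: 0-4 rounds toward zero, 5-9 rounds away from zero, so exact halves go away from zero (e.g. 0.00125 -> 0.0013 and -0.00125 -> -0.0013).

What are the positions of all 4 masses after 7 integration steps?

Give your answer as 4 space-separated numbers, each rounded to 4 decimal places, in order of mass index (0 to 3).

Answer: 5.0720 7.7217 8.7998 13.6554

Derivation:
Step 0: x=[1.0000 5.0000 11.0000 13.0000] v=[0.0000 0.0000 2.0000 0.0000]
Step 1: x=[1.2400 5.1600 11.0800 13.0800] v=[1.2000 0.8000 0.4000 0.4000]
Step 2: x=[1.6944 5.4800 10.8464 13.2400] v=[2.2720 1.6000 -1.1680 0.8000]
Step 3: x=[2.3161 5.9265 10.3750 13.4485] v=[3.1085 2.2323 -2.3571 1.0426]
Step 4: x=[3.0413 6.4400 9.7936 13.6511] v=[3.6262 2.5675 -2.9071 1.0132]
Step 5: x=[3.7951 6.9499 9.2525 13.7851] v=[3.7692 2.5495 -2.7055 0.6702]
Step 6: x=[4.4977 7.3916 8.8898 13.7965] v=[3.5131 2.2086 -1.8135 0.0572]
Step 7: x=[5.0720 7.7217 8.7998 13.6554] v=[2.8716 1.6503 -0.4501 -0.7055]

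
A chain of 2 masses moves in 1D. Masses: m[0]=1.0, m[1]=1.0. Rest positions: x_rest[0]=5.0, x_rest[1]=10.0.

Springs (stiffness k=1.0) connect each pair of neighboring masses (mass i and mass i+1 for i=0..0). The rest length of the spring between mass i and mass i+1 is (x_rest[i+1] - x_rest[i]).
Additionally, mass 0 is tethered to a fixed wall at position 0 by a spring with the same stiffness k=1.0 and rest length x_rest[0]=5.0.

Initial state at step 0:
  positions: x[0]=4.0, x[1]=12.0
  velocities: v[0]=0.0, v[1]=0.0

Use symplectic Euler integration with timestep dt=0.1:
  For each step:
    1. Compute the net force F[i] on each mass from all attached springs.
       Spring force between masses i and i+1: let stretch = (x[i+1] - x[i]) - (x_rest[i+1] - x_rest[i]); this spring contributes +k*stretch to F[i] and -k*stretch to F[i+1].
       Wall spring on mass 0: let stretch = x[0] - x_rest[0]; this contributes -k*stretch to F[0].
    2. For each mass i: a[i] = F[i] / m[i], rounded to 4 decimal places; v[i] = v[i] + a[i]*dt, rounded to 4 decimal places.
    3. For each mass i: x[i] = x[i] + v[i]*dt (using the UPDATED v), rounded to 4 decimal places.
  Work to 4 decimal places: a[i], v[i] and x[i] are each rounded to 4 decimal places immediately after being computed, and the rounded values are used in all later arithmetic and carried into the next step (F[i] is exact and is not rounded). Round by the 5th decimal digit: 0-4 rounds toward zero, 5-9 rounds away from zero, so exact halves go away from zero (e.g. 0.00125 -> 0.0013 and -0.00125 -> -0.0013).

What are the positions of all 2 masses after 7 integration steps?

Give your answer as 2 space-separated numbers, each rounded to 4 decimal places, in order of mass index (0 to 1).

Answer: 4.9874 11.2445

Derivation:
Step 0: x=[4.0000 12.0000] v=[0.0000 0.0000]
Step 1: x=[4.0400 11.9700] v=[0.4000 -0.3000]
Step 2: x=[4.1189 11.9107] v=[0.7890 -0.5930]
Step 3: x=[4.2345 11.8235] v=[1.1563 -0.8722]
Step 4: x=[4.3837 11.7104] v=[1.4918 -1.1311]
Step 5: x=[4.5623 11.5740] v=[1.7861 -1.3638]
Step 6: x=[4.7654 11.4175] v=[2.0310 -1.5650]
Step 7: x=[4.9874 11.2445] v=[2.2197 -1.7302]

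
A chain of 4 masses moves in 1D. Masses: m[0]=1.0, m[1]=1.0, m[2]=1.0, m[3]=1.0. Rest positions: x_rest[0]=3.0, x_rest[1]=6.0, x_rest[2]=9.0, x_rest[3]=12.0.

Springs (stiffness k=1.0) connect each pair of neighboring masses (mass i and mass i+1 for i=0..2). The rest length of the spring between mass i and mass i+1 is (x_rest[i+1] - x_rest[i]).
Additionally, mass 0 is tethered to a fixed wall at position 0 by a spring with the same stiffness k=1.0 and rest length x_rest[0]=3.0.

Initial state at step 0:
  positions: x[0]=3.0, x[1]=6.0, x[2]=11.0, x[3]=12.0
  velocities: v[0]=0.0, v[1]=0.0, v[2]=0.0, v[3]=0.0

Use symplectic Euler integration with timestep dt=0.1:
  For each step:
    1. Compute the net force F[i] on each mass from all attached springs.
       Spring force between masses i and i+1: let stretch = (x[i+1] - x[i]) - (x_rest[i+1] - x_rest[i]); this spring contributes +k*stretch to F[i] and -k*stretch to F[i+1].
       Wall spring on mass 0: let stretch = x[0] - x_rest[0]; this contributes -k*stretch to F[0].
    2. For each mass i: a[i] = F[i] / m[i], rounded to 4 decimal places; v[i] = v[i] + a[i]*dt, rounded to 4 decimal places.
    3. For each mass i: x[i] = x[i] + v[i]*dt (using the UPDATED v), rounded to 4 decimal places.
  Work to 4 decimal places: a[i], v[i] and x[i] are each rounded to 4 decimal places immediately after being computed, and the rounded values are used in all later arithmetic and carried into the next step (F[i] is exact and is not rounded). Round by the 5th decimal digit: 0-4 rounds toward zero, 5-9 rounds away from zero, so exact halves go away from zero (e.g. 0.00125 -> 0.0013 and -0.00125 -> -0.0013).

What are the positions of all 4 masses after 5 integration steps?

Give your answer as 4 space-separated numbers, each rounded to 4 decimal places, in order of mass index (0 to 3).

Step 0: x=[3.0000 6.0000 11.0000 12.0000] v=[0.0000 0.0000 0.0000 0.0000]
Step 1: x=[3.0000 6.0200 10.9600 12.0200] v=[0.0000 0.2000 -0.4000 0.2000]
Step 2: x=[3.0002 6.0592 10.8812 12.0594] v=[0.0020 0.3920 -0.7880 0.3940]
Step 3: x=[3.0010 6.1160 10.7660 12.1170] v=[0.0079 0.5683 -1.1524 0.5762]
Step 4: x=[3.0029 6.1882 10.6178 12.1911] v=[0.0193 0.7218 -1.4823 0.7411]
Step 5: x=[3.0067 6.2728 10.4410 12.2795] v=[0.0375 0.8462 -1.7679 0.8838]

Answer: 3.0067 6.2728 10.4410 12.2795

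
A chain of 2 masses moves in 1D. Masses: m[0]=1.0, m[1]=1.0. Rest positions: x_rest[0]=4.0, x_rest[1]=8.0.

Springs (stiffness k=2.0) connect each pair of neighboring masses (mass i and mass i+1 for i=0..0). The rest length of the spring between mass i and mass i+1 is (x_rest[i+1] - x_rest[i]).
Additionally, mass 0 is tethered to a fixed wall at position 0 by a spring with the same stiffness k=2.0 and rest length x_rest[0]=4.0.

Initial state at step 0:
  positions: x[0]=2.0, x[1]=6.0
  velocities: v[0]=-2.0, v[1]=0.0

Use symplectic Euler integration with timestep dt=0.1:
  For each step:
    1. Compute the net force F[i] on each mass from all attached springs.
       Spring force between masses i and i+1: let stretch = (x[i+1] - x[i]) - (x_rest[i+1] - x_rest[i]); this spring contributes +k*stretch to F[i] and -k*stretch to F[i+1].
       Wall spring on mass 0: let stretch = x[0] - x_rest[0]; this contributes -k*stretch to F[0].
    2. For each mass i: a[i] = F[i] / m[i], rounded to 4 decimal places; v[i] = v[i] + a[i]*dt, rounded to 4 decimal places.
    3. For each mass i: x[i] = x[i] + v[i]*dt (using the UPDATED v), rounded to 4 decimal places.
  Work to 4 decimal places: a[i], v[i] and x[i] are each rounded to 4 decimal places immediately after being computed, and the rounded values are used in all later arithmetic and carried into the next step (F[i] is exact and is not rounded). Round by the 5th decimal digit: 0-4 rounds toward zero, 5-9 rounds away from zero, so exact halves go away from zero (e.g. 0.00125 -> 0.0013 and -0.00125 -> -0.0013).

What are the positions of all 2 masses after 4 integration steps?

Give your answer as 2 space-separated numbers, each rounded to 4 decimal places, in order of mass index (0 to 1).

Answer: 1.6542 5.9731

Derivation:
Step 0: x=[2.0000 6.0000] v=[-2.0000 0.0000]
Step 1: x=[1.8400 6.0000] v=[-1.6000 0.0000]
Step 2: x=[1.7264 5.9968] v=[-1.1360 -0.0320]
Step 3: x=[1.6637 5.9882] v=[-0.6272 -0.0861]
Step 4: x=[1.6542 5.9731] v=[-0.0950 -0.1510]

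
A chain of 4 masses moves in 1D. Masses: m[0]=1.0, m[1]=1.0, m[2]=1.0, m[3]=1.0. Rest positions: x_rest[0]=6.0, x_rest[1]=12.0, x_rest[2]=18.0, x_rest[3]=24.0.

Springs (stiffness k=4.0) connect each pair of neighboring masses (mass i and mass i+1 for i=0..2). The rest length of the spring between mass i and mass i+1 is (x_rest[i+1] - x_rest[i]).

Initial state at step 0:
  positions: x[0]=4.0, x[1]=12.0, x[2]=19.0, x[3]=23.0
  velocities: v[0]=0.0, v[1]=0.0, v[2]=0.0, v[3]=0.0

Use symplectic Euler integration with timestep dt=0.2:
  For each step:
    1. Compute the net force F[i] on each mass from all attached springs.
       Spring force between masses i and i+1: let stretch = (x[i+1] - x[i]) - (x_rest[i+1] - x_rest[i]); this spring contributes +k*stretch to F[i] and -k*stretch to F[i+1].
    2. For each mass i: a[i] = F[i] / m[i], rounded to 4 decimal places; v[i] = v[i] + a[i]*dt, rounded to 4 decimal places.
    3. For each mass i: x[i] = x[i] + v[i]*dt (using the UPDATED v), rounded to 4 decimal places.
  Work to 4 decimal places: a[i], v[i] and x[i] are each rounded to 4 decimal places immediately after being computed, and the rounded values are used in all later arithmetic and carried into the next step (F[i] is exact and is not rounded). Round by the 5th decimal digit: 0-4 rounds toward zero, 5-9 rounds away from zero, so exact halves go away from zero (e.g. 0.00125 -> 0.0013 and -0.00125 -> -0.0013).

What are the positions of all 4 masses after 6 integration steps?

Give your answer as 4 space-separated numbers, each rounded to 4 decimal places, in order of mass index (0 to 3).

Step 0: x=[4.0000 12.0000 19.0000 23.0000] v=[0.0000 0.0000 0.0000 0.0000]
Step 1: x=[4.3200 11.8400 18.5200 23.3200] v=[1.6000 -0.8000 -2.4000 1.6000]
Step 2: x=[4.8832 11.5456 17.7392 23.8320] v=[2.8160 -1.4720 -3.9040 2.5600]
Step 3: x=[5.5524 11.1762 16.9423 24.3292] v=[3.3459 -1.8470 -3.9846 2.4858]
Step 4: x=[6.1614 10.8296 16.4047 24.6045] v=[3.0449 -1.7332 -2.6880 1.3763]
Step 5: x=[6.5573 10.6281 16.2871 24.5278] v=[1.9795 -1.0077 -0.5882 -0.3835]
Step 6: x=[6.6445 10.6807 16.5825 24.0926] v=[0.4361 0.2629 1.4772 -2.1761]

Answer: 6.6445 10.6807 16.5825 24.0926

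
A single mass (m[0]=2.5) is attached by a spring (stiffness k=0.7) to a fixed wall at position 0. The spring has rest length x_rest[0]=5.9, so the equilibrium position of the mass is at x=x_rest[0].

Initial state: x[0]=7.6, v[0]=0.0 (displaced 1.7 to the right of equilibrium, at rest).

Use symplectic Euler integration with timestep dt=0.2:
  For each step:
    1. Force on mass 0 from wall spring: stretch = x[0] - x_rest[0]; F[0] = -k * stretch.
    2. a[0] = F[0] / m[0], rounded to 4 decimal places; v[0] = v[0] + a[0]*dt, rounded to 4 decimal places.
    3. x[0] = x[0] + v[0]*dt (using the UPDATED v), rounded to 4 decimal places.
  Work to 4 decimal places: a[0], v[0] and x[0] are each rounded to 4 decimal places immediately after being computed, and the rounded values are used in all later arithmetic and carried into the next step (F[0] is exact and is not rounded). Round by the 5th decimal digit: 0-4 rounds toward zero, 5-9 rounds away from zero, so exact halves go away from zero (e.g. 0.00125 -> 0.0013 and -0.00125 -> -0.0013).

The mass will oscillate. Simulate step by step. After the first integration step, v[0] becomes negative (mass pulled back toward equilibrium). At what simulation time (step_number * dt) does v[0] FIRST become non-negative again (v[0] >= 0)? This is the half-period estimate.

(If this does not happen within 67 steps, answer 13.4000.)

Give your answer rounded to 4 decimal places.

Answer: 6.0000

Derivation:
Step 0: x=[7.6000] v=[0.0000]
Step 1: x=[7.5810] v=[-0.0952]
Step 2: x=[7.5431] v=[-0.1893]
Step 3: x=[7.4868] v=[-0.2813]
Step 4: x=[7.4128] v=[-0.3702]
Step 5: x=[7.3218] v=[-0.4549]
Step 6: x=[7.2149] v=[-0.5345]
Step 7: x=[7.0933] v=[-0.6081]
Step 8: x=[6.9583] v=[-0.6749]
Step 9: x=[6.8115] v=[-0.7342]
Step 10: x=[6.6545] v=[-0.7852]
Step 11: x=[6.4890] v=[-0.8275]
Step 12: x=[6.3169] v=[-0.8605]
Step 13: x=[6.1401] v=[-0.8838]
Step 14: x=[5.9607] v=[-0.8972]
Step 15: x=[5.7806] v=[-0.9006]
Step 16: x=[5.6018] v=[-0.8939]
Step 17: x=[5.4264] v=[-0.8772]
Step 18: x=[5.2563] v=[-0.8507]
Step 19: x=[5.0934] v=[-0.8147]
Step 20: x=[4.9395] v=[-0.7695]
Step 21: x=[4.7964] v=[-0.7157]
Step 22: x=[4.6656] v=[-0.6539]
Step 23: x=[4.5486] v=[-0.5848]
Step 24: x=[4.4468] v=[-0.5091]
Step 25: x=[4.3613] v=[-0.4277]
Step 26: x=[4.2930] v=[-0.3415]
Step 27: x=[4.2427] v=[-0.2515]
Step 28: x=[4.2110] v=[-0.1587]
Step 29: x=[4.1982] v=[-0.0641]
Step 30: x=[4.2044] v=[0.0312]
First v>=0 after going negative at step 30, time=6.0000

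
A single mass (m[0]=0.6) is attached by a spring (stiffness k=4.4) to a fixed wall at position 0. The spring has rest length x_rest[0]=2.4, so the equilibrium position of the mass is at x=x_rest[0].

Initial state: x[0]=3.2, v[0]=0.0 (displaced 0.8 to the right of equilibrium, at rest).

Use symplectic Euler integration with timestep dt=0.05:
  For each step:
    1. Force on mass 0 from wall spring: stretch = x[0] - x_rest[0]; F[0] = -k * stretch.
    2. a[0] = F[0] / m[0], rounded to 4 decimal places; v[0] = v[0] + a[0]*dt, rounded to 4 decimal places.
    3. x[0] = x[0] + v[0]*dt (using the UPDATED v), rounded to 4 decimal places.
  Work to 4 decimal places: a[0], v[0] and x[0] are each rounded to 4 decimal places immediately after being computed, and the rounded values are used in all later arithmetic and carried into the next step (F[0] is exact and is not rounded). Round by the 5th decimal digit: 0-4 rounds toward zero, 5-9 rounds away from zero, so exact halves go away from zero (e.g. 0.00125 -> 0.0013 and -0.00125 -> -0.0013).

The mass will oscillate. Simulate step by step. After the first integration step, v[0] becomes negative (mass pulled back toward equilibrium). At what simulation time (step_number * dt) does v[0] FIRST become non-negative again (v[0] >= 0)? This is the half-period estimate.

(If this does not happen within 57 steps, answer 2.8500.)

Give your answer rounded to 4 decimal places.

Step 0: x=[3.2000] v=[0.0000]
Step 1: x=[3.1853] v=[-0.2933]
Step 2: x=[3.1562] v=[-0.5812]
Step 3: x=[3.1133] v=[-0.8585]
Step 4: x=[3.0573] v=[-1.1200]
Step 5: x=[2.9893] v=[-1.3610]
Step 6: x=[2.9104] v=[-1.5771]
Step 7: x=[2.8222] v=[-1.7642]
Step 8: x=[2.7263] v=[-1.9190]
Step 9: x=[2.6244] v=[-2.0386]
Step 10: x=[2.5184] v=[-2.1209]
Step 11: x=[2.4102] v=[-2.1643]
Step 12: x=[2.3018] v=[-2.1680]
Step 13: x=[2.1952] v=[-2.1320]
Step 14: x=[2.0924] v=[-2.0569]
Step 15: x=[1.9952] v=[-1.9441]
Step 16: x=[1.9054] v=[-1.7957]
Step 17: x=[1.8247] v=[-1.6143]
Step 18: x=[1.7545] v=[-1.4034]
Step 19: x=[1.6962] v=[-1.1667]
Step 20: x=[1.6508] v=[-0.9086]
Step 21: x=[1.6191] v=[-0.6339]
Step 22: x=[1.6017] v=[-0.3476]
Step 23: x=[1.5990] v=[-0.0549]
Step 24: x=[1.6109] v=[0.2388]
First v>=0 after going negative at step 24, time=1.2000

Answer: 1.2000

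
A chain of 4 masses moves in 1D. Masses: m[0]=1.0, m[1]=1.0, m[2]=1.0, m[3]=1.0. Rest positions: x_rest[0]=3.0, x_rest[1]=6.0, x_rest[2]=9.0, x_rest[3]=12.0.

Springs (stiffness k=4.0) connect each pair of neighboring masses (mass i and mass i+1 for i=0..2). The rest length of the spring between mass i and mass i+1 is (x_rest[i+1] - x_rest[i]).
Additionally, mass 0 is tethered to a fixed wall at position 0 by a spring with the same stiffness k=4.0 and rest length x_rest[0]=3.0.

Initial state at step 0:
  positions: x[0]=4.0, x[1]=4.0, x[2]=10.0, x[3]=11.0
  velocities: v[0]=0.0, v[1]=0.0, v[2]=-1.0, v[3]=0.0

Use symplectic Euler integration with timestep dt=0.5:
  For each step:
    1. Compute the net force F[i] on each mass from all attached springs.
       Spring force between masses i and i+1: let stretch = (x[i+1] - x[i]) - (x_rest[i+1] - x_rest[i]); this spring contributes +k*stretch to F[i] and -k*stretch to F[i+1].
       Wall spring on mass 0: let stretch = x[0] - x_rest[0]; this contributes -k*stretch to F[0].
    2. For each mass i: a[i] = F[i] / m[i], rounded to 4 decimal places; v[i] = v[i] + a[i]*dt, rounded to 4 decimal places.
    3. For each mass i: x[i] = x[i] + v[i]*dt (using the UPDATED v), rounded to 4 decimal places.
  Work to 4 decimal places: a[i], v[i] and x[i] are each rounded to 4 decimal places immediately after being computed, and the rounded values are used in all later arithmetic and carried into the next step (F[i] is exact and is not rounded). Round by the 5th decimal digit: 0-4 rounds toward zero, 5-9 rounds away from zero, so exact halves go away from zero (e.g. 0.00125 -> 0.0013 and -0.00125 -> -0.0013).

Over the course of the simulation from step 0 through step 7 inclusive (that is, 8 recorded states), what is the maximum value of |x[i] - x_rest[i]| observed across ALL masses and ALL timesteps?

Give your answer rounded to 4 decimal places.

Step 0: x=[4.0000 4.0000 10.0000 11.0000] v=[0.0000 0.0000 -1.0000 0.0000]
Step 1: x=[0.0000 10.0000 4.5000 13.0000] v=[-8.0000 12.0000 -11.0000 4.0000]
Step 2: x=[6.0000 0.5000 13.0000 9.5000] v=[12.0000 -19.0000 17.0000 -7.0000]
Step 3: x=[0.5000 9.0000 5.5000 12.5000] v=[-11.0000 17.0000 -15.0000 6.0000]
Step 4: x=[3.0000 5.5000 8.5000 11.5000] v=[5.0000 -7.0000 6.0000 -2.0000]
Step 5: x=[5.0000 2.5000 11.5000 10.5000] v=[4.0000 -6.0000 6.0000 -2.0000]
Step 6: x=[-0.5000 11.0000 4.5000 13.5000] v=[-11.0000 17.0000 -14.0000 6.0000]
Step 7: x=[6.0000 1.5000 13.0000 10.5000] v=[13.0000 -19.0000 17.0000 -6.0000]
Max displacement = 5.5000

Answer: 5.5000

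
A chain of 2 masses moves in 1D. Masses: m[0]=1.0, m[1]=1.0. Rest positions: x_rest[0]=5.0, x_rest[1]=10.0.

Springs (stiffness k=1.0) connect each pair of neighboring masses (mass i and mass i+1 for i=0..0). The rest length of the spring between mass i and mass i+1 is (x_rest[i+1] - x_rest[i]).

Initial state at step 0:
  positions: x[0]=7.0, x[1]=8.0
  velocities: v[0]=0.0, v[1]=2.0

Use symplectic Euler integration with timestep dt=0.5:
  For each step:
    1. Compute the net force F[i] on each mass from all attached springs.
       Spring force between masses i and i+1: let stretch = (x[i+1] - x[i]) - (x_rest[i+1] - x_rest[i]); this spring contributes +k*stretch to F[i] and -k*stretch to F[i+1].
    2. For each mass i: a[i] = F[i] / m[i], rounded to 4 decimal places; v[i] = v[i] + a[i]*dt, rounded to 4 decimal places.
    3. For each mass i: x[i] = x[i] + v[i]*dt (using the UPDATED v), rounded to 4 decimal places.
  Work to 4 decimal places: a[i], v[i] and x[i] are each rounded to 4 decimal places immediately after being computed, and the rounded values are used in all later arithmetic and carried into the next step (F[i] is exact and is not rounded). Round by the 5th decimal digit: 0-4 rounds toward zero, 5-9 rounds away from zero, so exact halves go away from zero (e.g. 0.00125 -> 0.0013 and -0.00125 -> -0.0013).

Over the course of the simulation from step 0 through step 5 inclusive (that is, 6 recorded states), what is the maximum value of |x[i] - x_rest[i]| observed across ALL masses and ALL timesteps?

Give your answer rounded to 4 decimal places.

Step 0: x=[7.0000 8.0000] v=[0.0000 2.0000]
Step 1: x=[6.0000 10.0000] v=[-2.0000 4.0000]
Step 2: x=[4.7500 12.2500] v=[-2.5000 4.5000]
Step 3: x=[4.1250 13.8750] v=[-1.2500 3.2500]
Step 4: x=[4.6875 14.3125] v=[1.1250 0.8750]
Step 5: x=[6.4063 13.5938] v=[3.4375 -1.4375]
Max displacement = 4.3125

Answer: 4.3125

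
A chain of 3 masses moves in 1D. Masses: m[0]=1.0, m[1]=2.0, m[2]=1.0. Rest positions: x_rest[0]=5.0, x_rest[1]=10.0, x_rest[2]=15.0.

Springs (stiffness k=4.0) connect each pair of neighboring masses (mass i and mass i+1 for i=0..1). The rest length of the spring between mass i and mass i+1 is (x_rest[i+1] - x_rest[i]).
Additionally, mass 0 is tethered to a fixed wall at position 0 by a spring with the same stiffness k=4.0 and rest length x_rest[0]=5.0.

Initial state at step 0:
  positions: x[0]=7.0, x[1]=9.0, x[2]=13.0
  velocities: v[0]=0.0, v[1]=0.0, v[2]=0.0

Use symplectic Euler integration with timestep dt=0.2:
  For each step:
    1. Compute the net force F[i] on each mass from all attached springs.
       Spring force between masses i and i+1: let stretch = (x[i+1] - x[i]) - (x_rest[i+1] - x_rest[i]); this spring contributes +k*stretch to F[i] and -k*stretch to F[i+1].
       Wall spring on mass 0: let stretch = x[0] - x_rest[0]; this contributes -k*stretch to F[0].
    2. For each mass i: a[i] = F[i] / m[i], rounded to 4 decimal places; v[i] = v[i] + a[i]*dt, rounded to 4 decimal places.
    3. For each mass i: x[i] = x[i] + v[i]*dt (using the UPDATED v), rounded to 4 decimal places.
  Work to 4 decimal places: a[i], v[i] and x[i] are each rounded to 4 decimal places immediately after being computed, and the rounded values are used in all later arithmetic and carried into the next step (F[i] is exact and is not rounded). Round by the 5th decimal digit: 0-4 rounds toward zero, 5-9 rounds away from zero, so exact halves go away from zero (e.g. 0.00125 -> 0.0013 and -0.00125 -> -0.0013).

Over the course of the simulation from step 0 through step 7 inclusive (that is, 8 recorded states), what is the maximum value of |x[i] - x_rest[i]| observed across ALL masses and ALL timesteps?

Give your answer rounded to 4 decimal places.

Answer: 2.6808

Derivation:
Step 0: x=[7.0000 9.0000 13.0000] v=[0.0000 0.0000 0.0000]
Step 1: x=[6.2000 9.1600 13.1600] v=[-4.0000 0.8000 0.8000]
Step 2: x=[4.8816 9.4032 13.4800] v=[-6.5920 1.2160 1.6000]
Step 3: x=[3.5056 9.6108 13.9477] v=[-6.8800 1.0381 2.3386]
Step 4: x=[2.5455 9.6770 14.5215] v=[-4.8003 0.3308 2.8691]
Step 5: x=[2.3192 9.5602 15.1202] v=[-1.1315 -0.5840 2.9935]
Step 6: x=[2.8804 9.3089 15.6293] v=[2.8059 -1.2564 2.5455]
Step 7: x=[4.0093 9.0490 15.9271] v=[5.6444 -1.2996 1.4892]
Max displacement = 2.6808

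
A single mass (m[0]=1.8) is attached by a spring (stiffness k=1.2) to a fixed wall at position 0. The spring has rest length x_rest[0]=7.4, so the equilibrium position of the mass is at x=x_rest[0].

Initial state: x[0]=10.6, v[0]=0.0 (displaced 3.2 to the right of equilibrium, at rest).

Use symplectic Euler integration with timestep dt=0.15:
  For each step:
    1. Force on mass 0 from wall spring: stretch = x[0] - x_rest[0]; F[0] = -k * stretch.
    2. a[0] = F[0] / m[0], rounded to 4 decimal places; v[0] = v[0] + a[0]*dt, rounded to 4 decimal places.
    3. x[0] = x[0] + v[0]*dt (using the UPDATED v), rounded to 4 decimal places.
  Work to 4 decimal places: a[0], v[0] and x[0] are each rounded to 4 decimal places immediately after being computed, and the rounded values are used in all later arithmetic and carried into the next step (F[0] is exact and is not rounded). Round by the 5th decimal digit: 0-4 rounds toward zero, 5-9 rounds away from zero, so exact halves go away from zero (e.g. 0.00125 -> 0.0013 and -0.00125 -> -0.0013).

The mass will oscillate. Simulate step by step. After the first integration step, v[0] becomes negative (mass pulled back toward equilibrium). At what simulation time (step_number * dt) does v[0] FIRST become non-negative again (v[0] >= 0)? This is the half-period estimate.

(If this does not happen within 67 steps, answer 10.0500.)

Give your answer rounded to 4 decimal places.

Step 0: x=[10.6000] v=[0.0000]
Step 1: x=[10.5520] v=[-0.3200]
Step 2: x=[10.4567] v=[-0.6352]
Step 3: x=[10.3156] v=[-0.9409]
Step 4: x=[10.1307] v=[-1.2325]
Step 5: x=[9.9049] v=[-1.5056]
Step 6: x=[9.6415] v=[-1.7561]
Step 7: x=[9.3445] v=[-1.9802]
Step 8: x=[9.0183] v=[-2.1746]
Step 9: x=[8.6678] v=[-2.3364]
Step 10: x=[8.2983] v=[-2.4632]
Step 11: x=[7.9154] v=[-2.5530]
Step 12: x=[7.5247] v=[-2.6045]
Step 13: x=[7.1322] v=[-2.6170]
Step 14: x=[6.7437] v=[-2.5902]
Step 15: x=[6.3650] v=[-2.5246]
Step 16: x=[6.0018] v=[-2.4211]
Step 17: x=[5.6596] v=[-2.2813]
Step 18: x=[5.3435] v=[-2.1073]
Step 19: x=[5.0582] v=[-1.9017]
Step 20: x=[4.8081] v=[-1.6675]
Step 21: x=[4.5969] v=[-1.4083]
Step 22: x=[4.4277] v=[-1.1280]
Step 23: x=[4.3031] v=[-0.8308]
Step 24: x=[4.2249] v=[-0.5211]
Step 25: x=[4.1944] v=[-0.2036]
Step 26: x=[4.2120] v=[0.1170]
First v>=0 after going negative at step 26, time=3.9000

Answer: 3.9000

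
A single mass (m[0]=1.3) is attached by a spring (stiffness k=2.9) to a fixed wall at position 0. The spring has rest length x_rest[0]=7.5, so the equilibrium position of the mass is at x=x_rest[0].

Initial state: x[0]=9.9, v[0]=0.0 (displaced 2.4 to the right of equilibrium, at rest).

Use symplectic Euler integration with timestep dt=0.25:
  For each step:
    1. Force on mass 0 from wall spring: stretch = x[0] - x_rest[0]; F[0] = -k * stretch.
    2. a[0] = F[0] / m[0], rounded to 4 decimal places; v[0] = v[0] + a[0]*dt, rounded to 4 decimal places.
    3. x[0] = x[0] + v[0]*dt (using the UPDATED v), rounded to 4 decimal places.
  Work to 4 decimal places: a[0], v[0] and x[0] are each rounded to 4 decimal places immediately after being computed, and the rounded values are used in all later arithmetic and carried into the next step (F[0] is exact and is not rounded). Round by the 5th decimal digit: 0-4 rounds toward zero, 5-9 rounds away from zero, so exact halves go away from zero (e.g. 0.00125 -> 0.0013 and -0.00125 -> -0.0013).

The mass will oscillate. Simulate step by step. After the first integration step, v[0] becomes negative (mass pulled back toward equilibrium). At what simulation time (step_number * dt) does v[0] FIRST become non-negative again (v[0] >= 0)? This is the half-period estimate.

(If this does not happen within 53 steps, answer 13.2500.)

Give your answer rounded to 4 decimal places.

Answer: 2.2500

Derivation:
Step 0: x=[9.9000] v=[0.0000]
Step 1: x=[9.5654] v=[-1.3385]
Step 2: x=[8.9428] v=[-2.4904]
Step 3: x=[8.1190] v=[-3.2951]
Step 4: x=[7.2089] v=[-3.6403]
Step 5: x=[6.3394] v=[-3.4780]
Step 6: x=[5.6317] v=[-2.8308]
Step 7: x=[5.1845] v=[-1.7889]
Step 8: x=[5.0601] v=[-0.4976]
Step 9: x=[5.2759] v=[0.8631]
First v>=0 after going negative at step 9, time=2.2500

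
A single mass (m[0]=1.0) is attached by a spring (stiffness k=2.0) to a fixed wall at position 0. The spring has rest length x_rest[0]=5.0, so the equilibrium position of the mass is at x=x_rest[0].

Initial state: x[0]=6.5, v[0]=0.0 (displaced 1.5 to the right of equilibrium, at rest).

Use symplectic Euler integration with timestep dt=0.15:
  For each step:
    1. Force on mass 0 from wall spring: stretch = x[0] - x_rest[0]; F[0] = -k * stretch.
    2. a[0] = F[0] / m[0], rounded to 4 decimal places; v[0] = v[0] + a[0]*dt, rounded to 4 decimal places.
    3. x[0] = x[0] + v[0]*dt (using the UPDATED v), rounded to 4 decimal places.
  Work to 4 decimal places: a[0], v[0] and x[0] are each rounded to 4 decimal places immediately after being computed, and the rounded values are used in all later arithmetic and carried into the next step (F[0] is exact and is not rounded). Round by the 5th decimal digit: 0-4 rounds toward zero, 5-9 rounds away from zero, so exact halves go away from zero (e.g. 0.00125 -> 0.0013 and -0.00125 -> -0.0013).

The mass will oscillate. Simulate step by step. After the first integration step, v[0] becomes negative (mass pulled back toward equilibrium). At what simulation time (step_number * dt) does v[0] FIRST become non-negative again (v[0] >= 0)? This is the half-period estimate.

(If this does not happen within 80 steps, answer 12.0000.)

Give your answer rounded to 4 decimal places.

Step 0: x=[6.5000] v=[0.0000]
Step 1: x=[6.4325] v=[-0.4500]
Step 2: x=[6.3005] v=[-0.8798]
Step 3: x=[6.1100] v=[-1.2700]
Step 4: x=[5.8696] v=[-1.6030]
Step 5: x=[5.5900] v=[-1.8639]
Step 6: x=[5.2839] v=[-2.0409]
Step 7: x=[4.9650] v=[-2.1261]
Step 8: x=[4.6477] v=[-2.1156]
Step 9: x=[4.3462] v=[-2.0099]
Step 10: x=[4.0741] v=[-1.8138]
Step 11: x=[3.8437] v=[-1.5360]
Step 12: x=[3.6653] v=[-1.1891]
Step 13: x=[3.5470] v=[-0.7887]
Step 14: x=[3.4941] v=[-0.3528]
Step 15: x=[3.5090] v=[0.0990]
First v>=0 after going negative at step 15, time=2.2500

Answer: 2.2500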